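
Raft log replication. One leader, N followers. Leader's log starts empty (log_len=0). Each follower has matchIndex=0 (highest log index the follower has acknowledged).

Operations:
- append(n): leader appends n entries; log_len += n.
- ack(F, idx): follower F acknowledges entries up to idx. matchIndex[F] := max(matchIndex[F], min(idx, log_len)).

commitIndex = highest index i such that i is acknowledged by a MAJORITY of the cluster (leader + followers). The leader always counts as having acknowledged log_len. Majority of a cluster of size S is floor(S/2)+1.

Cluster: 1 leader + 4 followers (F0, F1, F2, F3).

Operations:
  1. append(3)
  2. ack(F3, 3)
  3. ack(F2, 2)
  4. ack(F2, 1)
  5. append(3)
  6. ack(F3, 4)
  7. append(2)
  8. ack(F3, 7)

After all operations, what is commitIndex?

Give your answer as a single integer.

Op 1: append 3 -> log_len=3
Op 2: F3 acks idx 3 -> match: F0=0 F1=0 F2=0 F3=3; commitIndex=0
Op 3: F2 acks idx 2 -> match: F0=0 F1=0 F2=2 F3=3; commitIndex=2
Op 4: F2 acks idx 1 -> match: F0=0 F1=0 F2=2 F3=3; commitIndex=2
Op 5: append 3 -> log_len=6
Op 6: F3 acks idx 4 -> match: F0=0 F1=0 F2=2 F3=4; commitIndex=2
Op 7: append 2 -> log_len=8
Op 8: F3 acks idx 7 -> match: F0=0 F1=0 F2=2 F3=7; commitIndex=2

Answer: 2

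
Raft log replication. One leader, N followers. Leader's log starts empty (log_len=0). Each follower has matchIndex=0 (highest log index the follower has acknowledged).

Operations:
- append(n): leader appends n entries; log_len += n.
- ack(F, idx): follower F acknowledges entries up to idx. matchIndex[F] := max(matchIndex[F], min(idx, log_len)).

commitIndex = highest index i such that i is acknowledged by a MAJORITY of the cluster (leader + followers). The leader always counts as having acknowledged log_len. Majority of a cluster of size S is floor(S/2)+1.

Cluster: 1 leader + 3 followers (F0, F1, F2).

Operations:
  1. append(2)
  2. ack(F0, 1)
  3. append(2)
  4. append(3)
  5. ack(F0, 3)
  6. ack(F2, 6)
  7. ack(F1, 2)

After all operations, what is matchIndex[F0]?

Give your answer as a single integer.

Op 1: append 2 -> log_len=2
Op 2: F0 acks idx 1 -> match: F0=1 F1=0 F2=0; commitIndex=0
Op 3: append 2 -> log_len=4
Op 4: append 3 -> log_len=7
Op 5: F0 acks idx 3 -> match: F0=3 F1=0 F2=0; commitIndex=0
Op 6: F2 acks idx 6 -> match: F0=3 F1=0 F2=6; commitIndex=3
Op 7: F1 acks idx 2 -> match: F0=3 F1=2 F2=6; commitIndex=3

Answer: 3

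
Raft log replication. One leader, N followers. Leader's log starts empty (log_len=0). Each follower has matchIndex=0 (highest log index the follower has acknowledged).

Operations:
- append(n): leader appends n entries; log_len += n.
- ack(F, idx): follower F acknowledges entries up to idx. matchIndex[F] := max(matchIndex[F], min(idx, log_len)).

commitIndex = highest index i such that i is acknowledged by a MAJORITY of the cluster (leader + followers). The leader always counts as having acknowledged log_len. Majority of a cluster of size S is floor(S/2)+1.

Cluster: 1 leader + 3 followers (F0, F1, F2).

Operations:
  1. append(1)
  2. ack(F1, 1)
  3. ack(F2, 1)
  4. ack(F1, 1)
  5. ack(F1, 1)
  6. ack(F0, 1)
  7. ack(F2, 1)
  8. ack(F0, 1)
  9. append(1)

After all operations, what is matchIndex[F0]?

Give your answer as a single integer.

Op 1: append 1 -> log_len=1
Op 2: F1 acks idx 1 -> match: F0=0 F1=1 F2=0; commitIndex=0
Op 3: F2 acks idx 1 -> match: F0=0 F1=1 F2=1; commitIndex=1
Op 4: F1 acks idx 1 -> match: F0=0 F1=1 F2=1; commitIndex=1
Op 5: F1 acks idx 1 -> match: F0=0 F1=1 F2=1; commitIndex=1
Op 6: F0 acks idx 1 -> match: F0=1 F1=1 F2=1; commitIndex=1
Op 7: F2 acks idx 1 -> match: F0=1 F1=1 F2=1; commitIndex=1
Op 8: F0 acks idx 1 -> match: F0=1 F1=1 F2=1; commitIndex=1
Op 9: append 1 -> log_len=2

Answer: 1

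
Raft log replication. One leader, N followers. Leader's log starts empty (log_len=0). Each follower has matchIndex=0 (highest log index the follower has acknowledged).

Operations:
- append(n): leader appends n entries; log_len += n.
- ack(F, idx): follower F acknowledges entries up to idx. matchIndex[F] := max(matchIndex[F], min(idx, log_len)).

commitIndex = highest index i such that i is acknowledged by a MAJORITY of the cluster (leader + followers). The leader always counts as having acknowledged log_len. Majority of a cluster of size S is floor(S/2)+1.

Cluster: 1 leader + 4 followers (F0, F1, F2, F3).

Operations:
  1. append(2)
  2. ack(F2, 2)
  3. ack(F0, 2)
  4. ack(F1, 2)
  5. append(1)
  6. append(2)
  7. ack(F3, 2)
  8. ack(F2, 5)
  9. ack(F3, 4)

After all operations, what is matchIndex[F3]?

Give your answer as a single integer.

Answer: 4

Derivation:
Op 1: append 2 -> log_len=2
Op 2: F2 acks idx 2 -> match: F0=0 F1=0 F2=2 F3=0; commitIndex=0
Op 3: F0 acks idx 2 -> match: F0=2 F1=0 F2=2 F3=0; commitIndex=2
Op 4: F1 acks idx 2 -> match: F0=2 F1=2 F2=2 F3=0; commitIndex=2
Op 5: append 1 -> log_len=3
Op 6: append 2 -> log_len=5
Op 7: F3 acks idx 2 -> match: F0=2 F1=2 F2=2 F3=2; commitIndex=2
Op 8: F2 acks idx 5 -> match: F0=2 F1=2 F2=5 F3=2; commitIndex=2
Op 9: F3 acks idx 4 -> match: F0=2 F1=2 F2=5 F3=4; commitIndex=4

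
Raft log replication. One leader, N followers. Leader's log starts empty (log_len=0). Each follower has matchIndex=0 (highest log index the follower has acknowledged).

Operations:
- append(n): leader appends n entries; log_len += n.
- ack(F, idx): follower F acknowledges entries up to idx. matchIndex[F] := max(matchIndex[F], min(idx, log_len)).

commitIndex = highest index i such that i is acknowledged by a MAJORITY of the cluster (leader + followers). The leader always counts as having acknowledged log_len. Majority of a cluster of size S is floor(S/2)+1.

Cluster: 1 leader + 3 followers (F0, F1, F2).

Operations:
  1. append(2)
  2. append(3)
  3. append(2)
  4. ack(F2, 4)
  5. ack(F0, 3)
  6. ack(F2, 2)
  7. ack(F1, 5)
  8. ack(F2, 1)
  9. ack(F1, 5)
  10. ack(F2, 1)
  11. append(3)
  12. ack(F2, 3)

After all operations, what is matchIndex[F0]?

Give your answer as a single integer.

Answer: 3

Derivation:
Op 1: append 2 -> log_len=2
Op 2: append 3 -> log_len=5
Op 3: append 2 -> log_len=7
Op 4: F2 acks idx 4 -> match: F0=0 F1=0 F2=4; commitIndex=0
Op 5: F0 acks idx 3 -> match: F0=3 F1=0 F2=4; commitIndex=3
Op 6: F2 acks idx 2 -> match: F0=3 F1=0 F2=4; commitIndex=3
Op 7: F1 acks idx 5 -> match: F0=3 F1=5 F2=4; commitIndex=4
Op 8: F2 acks idx 1 -> match: F0=3 F1=5 F2=4; commitIndex=4
Op 9: F1 acks idx 5 -> match: F0=3 F1=5 F2=4; commitIndex=4
Op 10: F2 acks idx 1 -> match: F0=3 F1=5 F2=4; commitIndex=4
Op 11: append 3 -> log_len=10
Op 12: F2 acks idx 3 -> match: F0=3 F1=5 F2=4; commitIndex=4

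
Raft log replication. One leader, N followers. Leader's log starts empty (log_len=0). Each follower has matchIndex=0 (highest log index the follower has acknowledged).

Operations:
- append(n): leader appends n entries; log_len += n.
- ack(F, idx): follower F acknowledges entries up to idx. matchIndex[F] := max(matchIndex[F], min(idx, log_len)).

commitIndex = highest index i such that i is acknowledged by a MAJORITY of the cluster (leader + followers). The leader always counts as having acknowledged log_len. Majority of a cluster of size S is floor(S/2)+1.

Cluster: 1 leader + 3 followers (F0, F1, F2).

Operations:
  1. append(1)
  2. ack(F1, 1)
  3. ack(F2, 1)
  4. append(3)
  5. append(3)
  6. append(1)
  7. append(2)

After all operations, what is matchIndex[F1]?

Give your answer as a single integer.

Answer: 1

Derivation:
Op 1: append 1 -> log_len=1
Op 2: F1 acks idx 1 -> match: F0=0 F1=1 F2=0; commitIndex=0
Op 3: F2 acks idx 1 -> match: F0=0 F1=1 F2=1; commitIndex=1
Op 4: append 3 -> log_len=4
Op 5: append 3 -> log_len=7
Op 6: append 1 -> log_len=8
Op 7: append 2 -> log_len=10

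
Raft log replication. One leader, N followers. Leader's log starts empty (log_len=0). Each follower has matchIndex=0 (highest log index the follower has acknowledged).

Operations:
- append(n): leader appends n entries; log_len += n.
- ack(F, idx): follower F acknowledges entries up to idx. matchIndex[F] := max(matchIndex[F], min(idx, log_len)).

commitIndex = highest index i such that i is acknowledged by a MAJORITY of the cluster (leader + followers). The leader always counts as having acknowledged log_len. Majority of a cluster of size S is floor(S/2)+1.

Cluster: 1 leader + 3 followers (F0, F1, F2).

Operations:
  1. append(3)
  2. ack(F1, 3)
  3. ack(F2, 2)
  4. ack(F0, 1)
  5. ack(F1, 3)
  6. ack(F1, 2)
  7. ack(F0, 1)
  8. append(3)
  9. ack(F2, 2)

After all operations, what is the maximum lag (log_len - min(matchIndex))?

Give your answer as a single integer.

Answer: 5

Derivation:
Op 1: append 3 -> log_len=3
Op 2: F1 acks idx 3 -> match: F0=0 F1=3 F2=0; commitIndex=0
Op 3: F2 acks idx 2 -> match: F0=0 F1=3 F2=2; commitIndex=2
Op 4: F0 acks idx 1 -> match: F0=1 F1=3 F2=2; commitIndex=2
Op 5: F1 acks idx 3 -> match: F0=1 F1=3 F2=2; commitIndex=2
Op 6: F1 acks idx 2 -> match: F0=1 F1=3 F2=2; commitIndex=2
Op 7: F0 acks idx 1 -> match: F0=1 F1=3 F2=2; commitIndex=2
Op 8: append 3 -> log_len=6
Op 9: F2 acks idx 2 -> match: F0=1 F1=3 F2=2; commitIndex=2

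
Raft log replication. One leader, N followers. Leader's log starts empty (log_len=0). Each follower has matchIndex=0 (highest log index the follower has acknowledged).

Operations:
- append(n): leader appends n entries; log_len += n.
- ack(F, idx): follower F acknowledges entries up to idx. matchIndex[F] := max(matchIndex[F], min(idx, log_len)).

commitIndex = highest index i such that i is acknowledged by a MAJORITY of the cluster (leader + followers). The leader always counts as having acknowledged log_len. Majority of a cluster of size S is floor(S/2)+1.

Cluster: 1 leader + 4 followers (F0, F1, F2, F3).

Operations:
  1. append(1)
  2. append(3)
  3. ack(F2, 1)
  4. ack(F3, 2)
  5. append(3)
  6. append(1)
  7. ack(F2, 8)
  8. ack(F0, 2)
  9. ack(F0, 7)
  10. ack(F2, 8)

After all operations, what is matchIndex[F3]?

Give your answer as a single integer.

Op 1: append 1 -> log_len=1
Op 2: append 3 -> log_len=4
Op 3: F2 acks idx 1 -> match: F0=0 F1=0 F2=1 F3=0; commitIndex=0
Op 4: F3 acks idx 2 -> match: F0=0 F1=0 F2=1 F3=2; commitIndex=1
Op 5: append 3 -> log_len=7
Op 6: append 1 -> log_len=8
Op 7: F2 acks idx 8 -> match: F0=0 F1=0 F2=8 F3=2; commitIndex=2
Op 8: F0 acks idx 2 -> match: F0=2 F1=0 F2=8 F3=2; commitIndex=2
Op 9: F0 acks idx 7 -> match: F0=7 F1=0 F2=8 F3=2; commitIndex=7
Op 10: F2 acks idx 8 -> match: F0=7 F1=0 F2=8 F3=2; commitIndex=7

Answer: 2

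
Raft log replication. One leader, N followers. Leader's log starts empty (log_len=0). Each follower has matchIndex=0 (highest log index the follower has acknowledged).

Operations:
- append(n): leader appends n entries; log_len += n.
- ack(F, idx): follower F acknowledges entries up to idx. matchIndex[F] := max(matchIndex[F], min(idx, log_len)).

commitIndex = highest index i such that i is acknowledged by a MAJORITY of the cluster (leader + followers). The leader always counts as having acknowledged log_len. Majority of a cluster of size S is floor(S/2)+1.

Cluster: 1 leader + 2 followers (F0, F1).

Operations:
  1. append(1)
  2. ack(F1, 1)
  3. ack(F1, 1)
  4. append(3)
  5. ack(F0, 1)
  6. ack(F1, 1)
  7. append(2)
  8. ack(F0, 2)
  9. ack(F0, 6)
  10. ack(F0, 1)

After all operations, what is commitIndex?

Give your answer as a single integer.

Op 1: append 1 -> log_len=1
Op 2: F1 acks idx 1 -> match: F0=0 F1=1; commitIndex=1
Op 3: F1 acks idx 1 -> match: F0=0 F1=1; commitIndex=1
Op 4: append 3 -> log_len=4
Op 5: F0 acks idx 1 -> match: F0=1 F1=1; commitIndex=1
Op 6: F1 acks idx 1 -> match: F0=1 F1=1; commitIndex=1
Op 7: append 2 -> log_len=6
Op 8: F0 acks idx 2 -> match: F0=2 F1=1; commitIndex=2
Op 9: F0 acks idx 6 -> match: F0=6 F1=1; commitIndex=6
Op 10: F0 acks idx 1 -> match: F0=6 F1=1; commitIndex=6

Answer: 6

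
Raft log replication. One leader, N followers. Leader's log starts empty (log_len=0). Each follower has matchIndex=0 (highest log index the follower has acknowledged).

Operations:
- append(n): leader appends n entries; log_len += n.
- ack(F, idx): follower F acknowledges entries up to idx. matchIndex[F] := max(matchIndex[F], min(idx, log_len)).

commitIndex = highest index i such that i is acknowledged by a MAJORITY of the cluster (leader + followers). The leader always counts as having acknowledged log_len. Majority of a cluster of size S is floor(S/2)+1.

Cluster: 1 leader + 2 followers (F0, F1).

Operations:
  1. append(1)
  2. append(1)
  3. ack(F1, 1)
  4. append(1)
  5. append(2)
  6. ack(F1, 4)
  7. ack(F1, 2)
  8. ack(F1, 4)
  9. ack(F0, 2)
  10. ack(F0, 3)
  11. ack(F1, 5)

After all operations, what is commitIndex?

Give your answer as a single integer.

Answer: 5

Derivation:
Op 1: append 1 -> log_len=1
Op 2: append 1 -> log_len=2
Op 3: F1 acks idx 1 -> match: F0=0 F1=1; commitIndex=1
Op 4: append 1 -> log_len=3
Op 5: append 2 -> log_len=5
Op 6: F1 acks idx 4 -> match: F0=0 F1=4; commitIndex=4
Op 7: F1 acks idx 2 -> match: F0=0 F1=4; commitIndex=4
Op 8: F1 acks idx 4 -> match: F0=0 F1=4; commitIndex=4
Op 9: F0 acks idx 2 -> match: F0=2 F1=4; commitIndex=4
Op 10: F0 acks idx 3 -> match: F0=3 F1=4; commitIndex=4
Op 11: F1 acks idx 5 -> match: F0=3 F1=5; commitIndex=5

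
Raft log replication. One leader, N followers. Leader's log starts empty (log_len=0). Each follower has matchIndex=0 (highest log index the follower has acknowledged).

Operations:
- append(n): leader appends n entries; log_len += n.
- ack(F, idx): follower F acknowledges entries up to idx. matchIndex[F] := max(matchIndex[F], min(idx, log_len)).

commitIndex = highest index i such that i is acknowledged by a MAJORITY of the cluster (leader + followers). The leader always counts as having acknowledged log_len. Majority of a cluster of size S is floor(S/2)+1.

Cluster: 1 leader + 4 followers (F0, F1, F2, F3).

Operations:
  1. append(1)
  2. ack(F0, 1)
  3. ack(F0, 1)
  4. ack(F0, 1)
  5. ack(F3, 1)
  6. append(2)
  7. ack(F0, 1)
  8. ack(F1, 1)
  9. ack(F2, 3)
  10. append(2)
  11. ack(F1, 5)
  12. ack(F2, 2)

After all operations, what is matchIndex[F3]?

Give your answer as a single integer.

Op 1: append 1 -> log_len=1
Op 2: F0 acks idx 1 -> match: F0=1 F1=0 F2=0 F3=0; commitIndex=0
Op 3: F0 acks idx 1 -> match: F0=1 F1=0 F2=0 F3=0; commitIndex=0
Op 4: F0 acks idx 1 -> match: F0=1 F1=0 F2=0 F3=0; commitIndex=0
Op 5: F3 acks idx 1 -> match: F0=1 F1=0 F2=0 F3=1; commitIndex=1
Op 6: append 2 -> log_len=3
Op 7: F0 acks idx 1 -> match: F0=1 F1=0 F2=0 F3=1; commitIndex=1
Op 8: F1 acks idx 1 -> match: F0=1 F1=1 F2=0 F3=1; commitIndex=1
Op 9: F2 acks idx 3 -> match: F0=1 F1=1 F2=3 F3=1; commitIndex=1
Op 10: append 2 -> log_len=5
Op 11: F1 acks idx 5 -> match: F0=1 F1=5 F2=3 F3=1; commitIndex=3
Op 12: F2 acks idx 2 -> match: F0=1 F1=5 F2=3 F3=1; commitIndex=3

Answer: 1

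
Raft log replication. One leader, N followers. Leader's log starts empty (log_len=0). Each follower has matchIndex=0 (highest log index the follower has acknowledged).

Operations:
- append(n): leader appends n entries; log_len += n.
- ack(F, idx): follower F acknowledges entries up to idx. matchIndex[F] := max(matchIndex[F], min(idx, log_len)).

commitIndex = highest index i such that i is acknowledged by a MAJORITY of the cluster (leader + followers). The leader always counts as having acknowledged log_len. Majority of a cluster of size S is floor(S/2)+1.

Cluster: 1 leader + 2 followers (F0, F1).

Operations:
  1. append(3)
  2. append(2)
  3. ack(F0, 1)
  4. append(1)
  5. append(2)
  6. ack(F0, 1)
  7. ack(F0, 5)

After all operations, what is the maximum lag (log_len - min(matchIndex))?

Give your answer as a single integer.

Answer: 8

Derivation:
Op 1: append 3 -> log_len=3
Op 2: append 2 -> log_len=5
Op 3: F0 acks idx 1 -> match: F0=1 F1=0; commitIndex=1
Op 4: append 1 -> log_len=6
Op 5: append 2 -> log_len=8
Op 6: F0 acks idx 1 -> match: F0=1 F1=0; commitIndex=1
Op 7: F0 acks idx 5 -> match: F0=5 F1=0; commitIndex=5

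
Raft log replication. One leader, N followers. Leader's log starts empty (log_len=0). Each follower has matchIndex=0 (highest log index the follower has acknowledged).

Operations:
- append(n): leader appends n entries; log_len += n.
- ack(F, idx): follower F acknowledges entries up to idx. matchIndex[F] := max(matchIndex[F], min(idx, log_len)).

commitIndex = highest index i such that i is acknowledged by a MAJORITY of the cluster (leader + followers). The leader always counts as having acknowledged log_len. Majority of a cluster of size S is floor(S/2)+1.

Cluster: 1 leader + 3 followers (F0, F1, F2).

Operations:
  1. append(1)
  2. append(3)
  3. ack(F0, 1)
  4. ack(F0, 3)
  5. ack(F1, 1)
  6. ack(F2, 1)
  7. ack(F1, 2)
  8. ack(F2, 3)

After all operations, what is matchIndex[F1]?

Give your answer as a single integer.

Op 1: append 1 -> log_len=1
Op 2: append 3 -> log_len=4
Op 3: F0 acks idx 1 -> match: F0=1 F1=0 F2=0; commitIndex=0
Op 4: F0 acks idx 3 -> match: F0=3 F1=0 F2=0; commitIndex=0
Op 5: F1 acks idx 1 -> match: F0=3 F1=1 F2=0; commitIndex=1
Op 6: F2 acks idx 1 -> match: F0=3 F1=1 F2=1; commitIndex=1
Op 7: F1 acks idx 2 -> match: F0=3 F1=2 F2=1; commitIndex=2
Op 8: F2 acks idx 3 -> match: F0=3 F1=2 F2=3; commitIndex=3

Answer: 2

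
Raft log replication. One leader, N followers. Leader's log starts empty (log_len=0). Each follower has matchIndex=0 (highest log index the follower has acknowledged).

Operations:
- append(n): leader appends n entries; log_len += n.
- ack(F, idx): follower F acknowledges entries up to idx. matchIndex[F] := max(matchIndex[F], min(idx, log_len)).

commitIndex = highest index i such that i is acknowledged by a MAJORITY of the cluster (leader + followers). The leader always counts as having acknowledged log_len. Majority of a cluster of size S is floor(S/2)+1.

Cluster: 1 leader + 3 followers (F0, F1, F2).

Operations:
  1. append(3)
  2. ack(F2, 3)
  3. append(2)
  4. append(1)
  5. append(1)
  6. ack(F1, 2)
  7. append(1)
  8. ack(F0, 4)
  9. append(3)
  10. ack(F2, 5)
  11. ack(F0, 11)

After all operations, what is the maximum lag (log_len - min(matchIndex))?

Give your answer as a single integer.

Op 1: append 3 -> log_len=3
Op 2: F2 acks idx 3 -> match: F0=0 F1=0 F2=3; commitIndex=0
Op 3: append 2 -> log_len=5
Op 4: append 1 -> log_len=6
Op 5: append 1 -> log_len=7
Op 6: F1 acks idx 2 -> match: F0=0 F1=2 F2=3; commitIndex=2
Op 7: append 1 -> log_len=8
Op 8: F0 acks idx 4 -> match: F0=4 F1=2 F2=3; commitIndex=3
Op 9: append 3 -> log_len=11
Op 10: F2 acks idx 5 -> match: F0=4 F1=2 F2=5; commitIndex=4
Op 11: F0 acks idx 11 -> match: F0=11 F1=2 F2=5; commitIndex=5

Answer: 9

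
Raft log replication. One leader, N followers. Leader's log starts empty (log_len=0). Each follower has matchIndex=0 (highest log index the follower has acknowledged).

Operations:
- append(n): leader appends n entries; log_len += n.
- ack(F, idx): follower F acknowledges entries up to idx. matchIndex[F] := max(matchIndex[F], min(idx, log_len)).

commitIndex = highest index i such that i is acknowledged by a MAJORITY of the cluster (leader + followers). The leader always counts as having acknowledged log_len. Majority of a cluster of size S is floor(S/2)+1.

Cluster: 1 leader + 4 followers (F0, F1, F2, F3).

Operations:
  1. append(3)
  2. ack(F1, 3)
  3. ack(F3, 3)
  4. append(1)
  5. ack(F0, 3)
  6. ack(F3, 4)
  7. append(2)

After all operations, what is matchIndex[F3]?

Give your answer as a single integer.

Op 1: append 3 -> log_len=3
Op 2: F1 acks idx 3 -> match: F0=0 F1=3 F2=0 F3=0; commitIndex=0
Op 3: F3 acks idx 3 -> match: F0=0 F1=3 F2=0 F3=3; commitIndex=3
Op 4: append 1 -> log_len=4
Op 5: F0 acks idx 3 -> match: F0=3 F1=3 F2=0 F3=3; commitIndex=3
Op 6: F3 acks idx 4 -> match: F0=3 F1=3 F2=0 F3=4; commitIndex=3
Op 7: append 2 -> log_len=6

Answer: 4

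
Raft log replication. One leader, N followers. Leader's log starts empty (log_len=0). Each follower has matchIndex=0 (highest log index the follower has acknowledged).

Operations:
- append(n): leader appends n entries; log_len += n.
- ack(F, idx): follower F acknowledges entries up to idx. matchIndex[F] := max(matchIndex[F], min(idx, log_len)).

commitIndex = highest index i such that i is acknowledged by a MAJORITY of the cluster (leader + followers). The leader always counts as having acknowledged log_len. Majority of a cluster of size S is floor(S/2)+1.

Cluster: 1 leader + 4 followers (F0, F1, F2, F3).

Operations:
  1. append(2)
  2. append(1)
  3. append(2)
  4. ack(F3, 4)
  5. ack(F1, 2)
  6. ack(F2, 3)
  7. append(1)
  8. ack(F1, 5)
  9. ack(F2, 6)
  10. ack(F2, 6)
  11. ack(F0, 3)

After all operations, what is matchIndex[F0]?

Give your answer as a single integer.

Answer: 3

Derivation:
Op 1: append 2 -> log_len=2
Op 2: append 1 -> log_len=3
Op 3: append 2 -> log_len=5
Op 4: F3 acks idx 4 -> match: F0=0 F1=0 F2=0 F3=4; commitIndex=0
Op 5: F1 acks idx 2 -> match: F0=0 F1=2 F2=0 F3=4; commitIndex=2
Op 6: F2 acks idx 3 -> match: F0=0 F1=2 F2=3 F3=4; commitIndex=3
Op 7: append 1 -> log_len=6
Op 8: F1 acks idx 5 -> match: F0=0 F1=5 F2=3 F3=4; commitIndex=4
Op 9: F2 acks idx 6 -> match: F0=0 F1=5 F2=6 F3=4; commitIndex=5
Op 10: F2 acks idx 6 -> match: F0=0 F1=5 F2=6 F3=4; commitIndex=5
Op 11: F0 acks idx 3 -> match: F0=3 F1=5 F2=6 F3=4; commitIndex=5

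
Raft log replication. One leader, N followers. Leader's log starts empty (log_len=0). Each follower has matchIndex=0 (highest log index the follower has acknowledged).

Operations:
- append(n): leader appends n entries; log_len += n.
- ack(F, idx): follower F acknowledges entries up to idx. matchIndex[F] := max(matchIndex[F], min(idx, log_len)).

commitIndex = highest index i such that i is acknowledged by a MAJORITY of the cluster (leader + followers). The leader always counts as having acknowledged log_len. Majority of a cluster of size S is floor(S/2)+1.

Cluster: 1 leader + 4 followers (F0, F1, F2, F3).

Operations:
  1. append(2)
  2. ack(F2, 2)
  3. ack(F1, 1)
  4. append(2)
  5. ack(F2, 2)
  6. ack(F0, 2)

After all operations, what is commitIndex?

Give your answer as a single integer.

Op 1: append 2 -> log_len=2
Op 2: F2 acks idx 2 -> match: F0=0 F1=0 F2=2 F3=0; commitIndex=0
Op 3: F1 acks idx 1 -> match: F0=0 F1=1 F2=2 F3=0; commitIndex=1
Op 4: append 2 -> log_len=4
Op 5: F2 acks idx 2 -> match: F0=0 F1=1 F2=2 F3=0; commitIndex=1
Op 6: F0 acks idx 2 -> match: F0=2 F1=1 F2=2 F3=0; commitIndex=2

Answer: 2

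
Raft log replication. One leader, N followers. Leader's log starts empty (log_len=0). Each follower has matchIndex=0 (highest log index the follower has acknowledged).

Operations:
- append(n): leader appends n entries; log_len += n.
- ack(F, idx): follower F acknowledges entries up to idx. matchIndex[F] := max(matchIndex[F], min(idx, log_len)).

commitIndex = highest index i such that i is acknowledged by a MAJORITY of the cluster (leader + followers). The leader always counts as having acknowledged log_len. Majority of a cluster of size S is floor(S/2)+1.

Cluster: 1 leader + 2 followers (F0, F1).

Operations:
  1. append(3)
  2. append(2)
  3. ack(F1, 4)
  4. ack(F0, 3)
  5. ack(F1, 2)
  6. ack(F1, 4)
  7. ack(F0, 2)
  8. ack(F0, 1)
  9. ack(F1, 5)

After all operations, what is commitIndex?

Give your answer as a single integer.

Answer: 5

Derivation:
Op 1: append 3 -> log_len=3
Op 2: append 2 -> log_len=5
Op 3: F1 acks idx 4 -> match: F0=0 F1=4; commitIndex=4
Op 4: F0 acks idx 3 -> match: F0=3 F1=4; commitIndex=4
Op 5: F1 acks idx 2 -> match: F0=3 F1=4; commitIndex=4
Op 6: F1 acks idx 4 -> match: F0=3 F1=4; commitIndex=4
Op 7: F0 acks idx 2 -> match: F0=3 F1=4; commitIndex=4
Op 8: F0 acks idx 1 -> match: F0=3 F1=4; commitIndex=4
Op 9: F1 acks idx 5 -> match: F0=3 F1=5; commitIndex=5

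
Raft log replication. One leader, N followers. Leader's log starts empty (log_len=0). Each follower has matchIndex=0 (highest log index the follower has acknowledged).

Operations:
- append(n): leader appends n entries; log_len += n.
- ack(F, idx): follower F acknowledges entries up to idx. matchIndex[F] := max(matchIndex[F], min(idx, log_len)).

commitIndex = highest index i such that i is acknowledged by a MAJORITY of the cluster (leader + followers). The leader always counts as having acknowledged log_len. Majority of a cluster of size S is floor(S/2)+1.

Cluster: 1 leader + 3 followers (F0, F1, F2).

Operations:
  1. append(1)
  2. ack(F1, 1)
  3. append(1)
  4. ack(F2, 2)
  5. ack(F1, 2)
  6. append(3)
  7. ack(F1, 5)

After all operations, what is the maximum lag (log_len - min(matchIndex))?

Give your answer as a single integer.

Op 1: append 1 -> log_len=1
Op 2: F1 acks idx 1 -> match: F0=0 F1=1 F2=0; commitIndex=0
Op 3: append 1 -> log_len=2
Op 4: F2 acks idx 2 -> match: F0=0 F1=1 F2=2; commitIndex=1
Op 5: F1 acks idx 2 -> match: F0=0 F1=2 F2=2; commitIndex=2
Op 6: append 3 -> log_len=5
Op 7: F1 acks idx 5 -> match: F0=0 F1=5 F2=2; commitIndex=2

Answer: 5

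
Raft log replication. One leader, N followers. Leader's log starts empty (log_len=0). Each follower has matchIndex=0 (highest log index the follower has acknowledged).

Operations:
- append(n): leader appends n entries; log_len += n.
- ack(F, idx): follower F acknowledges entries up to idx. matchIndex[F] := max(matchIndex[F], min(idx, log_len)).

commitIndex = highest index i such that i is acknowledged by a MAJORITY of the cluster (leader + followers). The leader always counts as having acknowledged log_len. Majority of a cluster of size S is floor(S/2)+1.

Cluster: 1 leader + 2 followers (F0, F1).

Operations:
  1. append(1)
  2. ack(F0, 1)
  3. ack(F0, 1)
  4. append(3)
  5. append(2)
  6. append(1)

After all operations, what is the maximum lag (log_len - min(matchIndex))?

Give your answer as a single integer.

Op 1: append 1 -> log_len=1
Op 2: F0 acks idx 1 -> match: F0=1 F1=0; commitIndex=1
Op 3: F0 acks idx 1 -> match: F0=1 F1=0; commitIndex=1
Op 4: append 3 -> log_len=4
Op 5: append 2 -> log_len=6
Op 6: append 1 -> log_len=7

Answer: 7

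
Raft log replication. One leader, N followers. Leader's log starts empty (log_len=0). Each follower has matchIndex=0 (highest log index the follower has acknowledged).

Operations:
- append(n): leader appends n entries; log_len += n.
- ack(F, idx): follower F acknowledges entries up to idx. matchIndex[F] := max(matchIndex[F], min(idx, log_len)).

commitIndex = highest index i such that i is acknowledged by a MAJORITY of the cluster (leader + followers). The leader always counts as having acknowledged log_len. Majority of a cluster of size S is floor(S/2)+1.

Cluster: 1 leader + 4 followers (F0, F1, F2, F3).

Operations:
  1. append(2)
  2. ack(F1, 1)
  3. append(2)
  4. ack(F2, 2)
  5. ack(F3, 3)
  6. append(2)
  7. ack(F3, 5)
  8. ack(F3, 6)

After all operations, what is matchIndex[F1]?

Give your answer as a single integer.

Op 1: append 2 -> log_len=2
Op 2: F1 acks idx 1 -> match: F0=0 F1=1 F2=0 F3=0; commitIndex=0
Op 3: append 2 -> log_len=4
Op 4: F2 acks idx 2 -> match: F0=0 F1=1 F2=2 F3=0; commitIndex=1
Op 5: F3 acks idx 3 -> match: F0=0 F1=1 F2=2 F3=3; commitIndex=2
Op 6: append 2 -> log_len=6
Op 7: F3 acks idx 5 -> match: F0=0 F1=1 F2=2 F3=5; commitIndex=2
Op 8: F3 acks idx 6 -> match: F0=0 F1=1 F2=2 F3=6; commitIndex=2

Answer: 1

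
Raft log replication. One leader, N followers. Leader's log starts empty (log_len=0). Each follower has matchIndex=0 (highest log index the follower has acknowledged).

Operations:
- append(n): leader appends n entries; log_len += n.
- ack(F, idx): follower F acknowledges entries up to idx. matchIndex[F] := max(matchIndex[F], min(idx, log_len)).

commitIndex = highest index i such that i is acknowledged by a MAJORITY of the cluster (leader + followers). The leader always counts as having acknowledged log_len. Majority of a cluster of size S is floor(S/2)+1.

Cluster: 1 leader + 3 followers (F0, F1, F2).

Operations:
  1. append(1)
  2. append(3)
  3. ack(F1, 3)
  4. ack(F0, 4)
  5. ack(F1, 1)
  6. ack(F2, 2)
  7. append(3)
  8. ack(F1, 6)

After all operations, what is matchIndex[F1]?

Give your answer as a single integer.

Op 1: append 1 -> log_len=1
Op 2: append 3 -> log_len=4
Op 3: F1 acks idx 3 -> match: F0=0 F1=3 F2=0; commitIndex=0
Op 4: F0 acks idx 4 -> match: F0=4 F1=3 F2=0; commitIndex=3
Op 5: F1 acks idx 1 -> match: F0=4 F1=3 F2=0; commitIndex=3
Op 6: F2 acks idx 2 -> match: F0=4 F1=3 F2=2; commitIndex=3
Op 7: append 3 -> log_len=7
Op 8: F1 acks idx 6 -> match: F0=4 F1=6 F2=2; commitIndex=4

Answer: 6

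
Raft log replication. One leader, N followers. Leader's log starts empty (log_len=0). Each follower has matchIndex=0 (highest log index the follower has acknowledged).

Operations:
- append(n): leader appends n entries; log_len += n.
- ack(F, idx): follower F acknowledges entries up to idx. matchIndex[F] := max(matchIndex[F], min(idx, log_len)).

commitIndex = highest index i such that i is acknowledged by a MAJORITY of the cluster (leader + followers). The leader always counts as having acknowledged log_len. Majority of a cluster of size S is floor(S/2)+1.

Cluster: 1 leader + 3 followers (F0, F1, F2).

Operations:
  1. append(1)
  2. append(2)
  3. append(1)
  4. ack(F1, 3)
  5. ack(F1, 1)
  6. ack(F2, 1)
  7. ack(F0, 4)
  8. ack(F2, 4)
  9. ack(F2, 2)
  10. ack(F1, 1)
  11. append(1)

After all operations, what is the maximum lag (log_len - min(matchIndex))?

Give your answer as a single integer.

Op 1: append 1 -> log_len=1
Op 2: append 2 -> log_len=3
Op 3: append 1 -> log_len=4
Op 4: F1 acks idx 3 -> match: F0=0 F1=3 F2=0; commitIndex=0
Op 5: F1 acks idx 1 -> match: F0=0 F1=3 F2=0; commitIndex=0
Op 6: F2 acks idx 1 -> match: F0=0 F1=3 F2=1; commitIndex=1
Op 7: F0 acks idx 4 -> match: F0=4 F1=3 F2=1; commitIndex=3
Op 8: F2 acks idx 4 -> match: F0=4 F1=3 F2=4; commitIndex=4
Op 9: F2 acks idx 2 -> match: F0=4 F1=3 F2=4; commitIndex=4
Op 10: F1 acks idx 1 -> match: F0=4 F1=3 F2=4; commitIndex=4
Op 11: append 1 -> log_len=5

Answer: 2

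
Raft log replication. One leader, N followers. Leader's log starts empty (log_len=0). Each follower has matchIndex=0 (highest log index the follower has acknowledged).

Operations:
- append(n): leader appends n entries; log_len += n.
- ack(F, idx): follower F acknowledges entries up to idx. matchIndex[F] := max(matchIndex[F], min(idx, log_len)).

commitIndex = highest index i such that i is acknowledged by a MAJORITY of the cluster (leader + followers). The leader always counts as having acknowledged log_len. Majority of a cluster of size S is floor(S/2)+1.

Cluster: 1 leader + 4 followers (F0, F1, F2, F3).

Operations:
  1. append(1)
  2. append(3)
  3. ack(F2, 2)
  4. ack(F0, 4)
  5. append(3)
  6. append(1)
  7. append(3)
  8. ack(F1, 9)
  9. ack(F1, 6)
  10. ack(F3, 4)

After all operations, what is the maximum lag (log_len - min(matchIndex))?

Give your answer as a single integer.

Answer: 9

Derivation:
Op 1: append 1 -> log_len=1
Op 2: append 3 -> log_len=4
Op 3: F2 acks idx 2 -> match: F0=0 F1=0 F2=2 F3=0; commitIndex=0
Op 4: F0 acks idx 4 -> match: F0=4 F1=0 F2=2 F3=0; commitIndex=2
Op 5: append 3 -> log_len=7
Op 6: append 1 -> log_len=8
Op 7: append 3 -> log_len=11
Op 8: F1 acks idx 9 -> match: F0=4 F1=9 F2=2 F3=0; commitIndex=4
Op 9: F1 acks idx 6 -> match: F0=4 F1=9 F2=2 F3=0; commitIndex=4
Op 10: F3 acks idx 4 -> match: F0=4 F1=9 F2=2 F3=4; commitIndex=4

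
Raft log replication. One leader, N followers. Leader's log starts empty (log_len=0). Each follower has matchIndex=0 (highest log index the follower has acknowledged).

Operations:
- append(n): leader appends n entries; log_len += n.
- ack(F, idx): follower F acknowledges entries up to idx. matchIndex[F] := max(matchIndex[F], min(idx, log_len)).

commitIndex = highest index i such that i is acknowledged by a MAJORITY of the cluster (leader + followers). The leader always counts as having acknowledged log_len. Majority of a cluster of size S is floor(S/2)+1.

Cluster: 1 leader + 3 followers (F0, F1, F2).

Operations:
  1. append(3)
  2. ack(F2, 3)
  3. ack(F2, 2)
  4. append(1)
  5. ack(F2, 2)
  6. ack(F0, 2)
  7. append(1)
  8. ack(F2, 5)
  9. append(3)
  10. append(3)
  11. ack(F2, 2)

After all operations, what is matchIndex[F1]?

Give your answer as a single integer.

Op 1: append 3 -> log_len=3
Op 2: F2 acks idx 3 -> match: F0=0 F1=0 F2=3; commitIndex=0
Op 3: F2 acks idx 2 -> match: F0=0 F1=0 F2=3; commitIndex=0
Op 4: append 1 -> log_len=4
Op 5: F2 acks idx 2 -> match: F0=0 F1=0 F2=3; commitIndex=0
Op 6: F0 acks idx 2 -> match: F0=2 F1=0 F2=3; commitIndex=2
Op 7: append 1 -> log_len=5
Op 8: F2 acks idx 5 -> match: F0=2 F1=0 F2=5; commitIndex=2
Op 9: append 3 -> log_len=8
Op 10: append 3 -> log_len=11
Op 11: F2 acks idx 2 -> match: F0=2 F1=0 F2=5; commitIndex=2

Answer: 0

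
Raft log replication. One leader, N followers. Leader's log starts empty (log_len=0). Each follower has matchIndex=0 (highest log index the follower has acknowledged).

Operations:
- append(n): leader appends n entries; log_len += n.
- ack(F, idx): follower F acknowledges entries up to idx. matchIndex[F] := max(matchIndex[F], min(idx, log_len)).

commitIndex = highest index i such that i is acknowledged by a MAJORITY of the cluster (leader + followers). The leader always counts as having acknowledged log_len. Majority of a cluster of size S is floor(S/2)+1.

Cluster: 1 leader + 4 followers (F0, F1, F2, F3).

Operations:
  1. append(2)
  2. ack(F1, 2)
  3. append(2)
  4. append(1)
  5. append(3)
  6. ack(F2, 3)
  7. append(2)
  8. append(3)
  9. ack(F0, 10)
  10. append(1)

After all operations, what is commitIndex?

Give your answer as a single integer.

Op 1: append 2 -> log_len=2
Op 2: F1 acks idx 2 -> match: F0=0 F1=2 F2=0 F3=0; commitIndex=0
Op 3: append 2 -> log_len=4
Op 4: append 1 -> log_len=5
Op 5: append 3 -> log_len=8
Op 6: F2 acks idx 3 -> match: F0=0 F1=2 F2=3 F3=0; commitIndex=2
Op 7: append 2 -> log_len=10
Op 8: append 3 -> log_len=13
Op 9: F0 acks idx 10 -> match: F0=10 F1=2 F2=3 F3=0; commitIndex=3
Op 10: append 1 -> log_len=14

Answer: 3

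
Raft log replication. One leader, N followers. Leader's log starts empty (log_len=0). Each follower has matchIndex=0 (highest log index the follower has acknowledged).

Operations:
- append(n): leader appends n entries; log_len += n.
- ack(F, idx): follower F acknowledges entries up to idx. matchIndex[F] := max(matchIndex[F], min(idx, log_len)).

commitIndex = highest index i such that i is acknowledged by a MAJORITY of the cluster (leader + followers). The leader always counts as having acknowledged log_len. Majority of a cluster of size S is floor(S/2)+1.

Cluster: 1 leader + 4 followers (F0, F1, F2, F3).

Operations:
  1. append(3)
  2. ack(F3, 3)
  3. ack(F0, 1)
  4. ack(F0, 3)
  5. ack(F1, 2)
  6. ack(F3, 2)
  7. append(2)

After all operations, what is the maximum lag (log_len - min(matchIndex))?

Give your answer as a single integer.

Answer: 5

Derivation:
Op 1: append 3 -> log_len=3
Op 2: F3 acks idx 3 -> match: F0=0 F1=0 F2=0 F3=3; commitIndex=0
Op 3: F0 acks idx 1 -> match: F0=1 F1=0 F2=0 F3=3; commitIndex=1
Op 4: F0 acks idx 3 -> match: F0=3 F1=0 F2=0 F3=3; commitIndex=3
Op 5: F1 acks idx 2 -> match: F0=3 F1=2 F2=0 F3=3; commitIndex=3
Op 6: F3 acks idx 2 -> match: F0=3 F1=2 F2=0 F3=3; commitIndex=3
Op 7: append 2 -> log_len=5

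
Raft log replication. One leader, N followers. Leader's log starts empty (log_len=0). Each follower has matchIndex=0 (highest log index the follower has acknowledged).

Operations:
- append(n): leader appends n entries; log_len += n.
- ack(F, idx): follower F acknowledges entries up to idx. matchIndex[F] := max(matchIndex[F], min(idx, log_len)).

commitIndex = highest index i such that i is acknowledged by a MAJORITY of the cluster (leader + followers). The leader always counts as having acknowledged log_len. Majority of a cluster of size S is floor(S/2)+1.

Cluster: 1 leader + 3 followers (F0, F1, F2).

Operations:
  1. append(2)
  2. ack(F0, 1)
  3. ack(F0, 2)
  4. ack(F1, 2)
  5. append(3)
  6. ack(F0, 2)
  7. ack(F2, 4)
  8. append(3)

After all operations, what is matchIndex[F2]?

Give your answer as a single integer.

Op 1: append 2 -> log_len=2
Op 2: F0 acks idx 1 -> match: F0=1 F1=0 F2=0; commitIndex=0
Op 3: F0 acks idx 2 -> match: F0=2 F1=0 F2=0; commitIndex=0
Op 4: F1 acks idx 2 -> match: F0=2 F1=2 F2=0; commitIndex=2
Op 5: append 3 -> log_len=5
Op 6: F0 acks idx 2 -> match: F0=2 F1=2 F2=0; commitIndex=2
Op 7: F2 acks idx 4 -> match: F0=2 F1=2 F2=4; commitIndex=2
Op 8: append 3 -> log_len=8

Answer: 4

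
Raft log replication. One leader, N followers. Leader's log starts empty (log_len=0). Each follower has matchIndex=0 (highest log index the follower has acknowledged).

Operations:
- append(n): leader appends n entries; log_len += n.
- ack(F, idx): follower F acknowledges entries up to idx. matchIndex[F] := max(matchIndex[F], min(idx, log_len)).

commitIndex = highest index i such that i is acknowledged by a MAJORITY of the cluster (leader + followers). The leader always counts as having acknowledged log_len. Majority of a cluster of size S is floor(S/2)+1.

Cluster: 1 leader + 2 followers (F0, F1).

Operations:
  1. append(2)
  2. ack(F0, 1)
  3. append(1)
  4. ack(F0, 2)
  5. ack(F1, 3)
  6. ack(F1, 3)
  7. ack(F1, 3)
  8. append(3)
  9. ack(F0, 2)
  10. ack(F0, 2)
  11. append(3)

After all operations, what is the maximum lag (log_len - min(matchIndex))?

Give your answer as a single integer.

Op 1: append 2 -> log_len=2
Op 2: F0 acks idx 1 -> match: F0=1 F1=0; commitIndex=1
Op 3: append 1 -> log_len=3
Op 4: F0 acks idx 2 -> match: F0=2 F1=0; commitIndex=2
Op 5: F1 acks idx 3 -> match: F0=2 F1=3; commitIndex=3
Op 6: F1 acks idx 3 -> match: F0=2 F1=3; commitIndex=3
Op 7: F1 acks idx 3 -> match: F0=2 F1=3; commitIndex=3
Op 8: append 3 -> log_len=6
Op 9: F0 acks idx 2 -> match: F0=2 F1=3; commitIndex=3
Op 10: F0 acks idx 2 -> match: F0=2 F1=3; commitIndex=3
Op 11: append 3 -> log_len=9

Answer: 7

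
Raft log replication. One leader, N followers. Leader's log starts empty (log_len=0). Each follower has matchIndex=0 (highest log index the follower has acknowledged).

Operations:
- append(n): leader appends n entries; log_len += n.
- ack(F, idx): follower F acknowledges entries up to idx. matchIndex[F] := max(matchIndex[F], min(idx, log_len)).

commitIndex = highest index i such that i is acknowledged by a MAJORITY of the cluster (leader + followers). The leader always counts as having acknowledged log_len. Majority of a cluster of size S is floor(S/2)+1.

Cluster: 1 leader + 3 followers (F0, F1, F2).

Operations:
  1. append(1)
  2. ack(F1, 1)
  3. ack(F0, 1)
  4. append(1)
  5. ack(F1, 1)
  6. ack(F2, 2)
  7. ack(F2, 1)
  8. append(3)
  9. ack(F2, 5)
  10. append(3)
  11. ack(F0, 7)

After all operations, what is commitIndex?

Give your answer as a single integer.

Answer: 5

Derivation:
Op 1: append 1 -> log_len=1
Op 2: F1 acks idx 1 -> match: F0=0 F1=1 F2=0; commitIndex=0
Op 3: F0 acks idx 1 -> match: F0=1 F1=1 F2=0; commitIndex=1
Op 4: append 1 -> log_len=2
Op 5: F1 acks idx 1 -> match: F0=1 F1=1 F2=0; commitIndex=1
Op 6: F2 acks idx 2 -> match: F0=1 F1=1 F2=2; commitIndex=1
Op 7: F2 acks idx 1 -> match: F0=1 F1=1 F2=2; commitIndex=1
Op 8: append 3 -> log_len=5
Op 9: F2 acks idx 5 -> match: F0=1 F1=1 F2=5; commitIndex=1
Op 10: append 3 -> log_len=8
Op 11: F0 acks idx 7 -> match: F0=7 F1=1 F2=5; commitIndex=5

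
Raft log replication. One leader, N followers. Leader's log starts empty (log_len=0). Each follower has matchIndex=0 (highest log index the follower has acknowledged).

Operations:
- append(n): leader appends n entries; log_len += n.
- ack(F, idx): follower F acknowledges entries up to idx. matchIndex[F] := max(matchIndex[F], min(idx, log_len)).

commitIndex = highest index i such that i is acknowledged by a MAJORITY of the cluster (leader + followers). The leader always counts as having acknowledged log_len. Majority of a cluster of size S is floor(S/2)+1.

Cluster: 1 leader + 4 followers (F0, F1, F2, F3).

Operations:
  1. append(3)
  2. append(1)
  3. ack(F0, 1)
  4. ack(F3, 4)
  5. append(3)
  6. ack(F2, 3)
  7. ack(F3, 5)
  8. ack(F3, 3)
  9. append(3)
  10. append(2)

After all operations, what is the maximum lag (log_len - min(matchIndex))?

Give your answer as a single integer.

Answer: 12

Derivation:
Op 1: append 3 -> log_len=3
Op 2: append 1 -> log_len=4
Op 3: F0 acks idx 1 -> match: F0=1 F1=0 F2=0 F3=0; commitIndex=0
Op 4: F3 acks idx 4 -> match: F0=1 F1=0 F2=0 F3=4; commitIndex=1
Op 5: append 3 -> log_len=7
Op 6: F2 acks idx 3 -> match: F0=1 F1=0 F2=3 F3=4; commitIndex=3
Op 7: F3 acks idx 5 -> match: F0=1 F1=0 F2=3 F3=5; commitIndex=3
Op 8: F3 acks idx 3 -> match: F0=1 F1=0 F2=3 F3=5; commitIndex=3
Op 9: append 3 -> log_len=10
Op 10: append 2 -> log_len=12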